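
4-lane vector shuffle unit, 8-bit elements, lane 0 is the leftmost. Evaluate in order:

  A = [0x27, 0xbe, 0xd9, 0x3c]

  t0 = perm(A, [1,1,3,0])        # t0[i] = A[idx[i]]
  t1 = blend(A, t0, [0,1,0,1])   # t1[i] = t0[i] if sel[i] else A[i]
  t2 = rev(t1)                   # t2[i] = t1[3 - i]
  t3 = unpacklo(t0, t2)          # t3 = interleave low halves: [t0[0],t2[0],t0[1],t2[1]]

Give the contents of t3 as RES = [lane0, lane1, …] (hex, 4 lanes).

→ t0 |be|be|3c|27|
→ t1 |27|be|d9|27|
→ t2 |27|d9|be|27|
→ t3 |be|27|be|d9|

RES = [0xbe, 0x27, 0xbe, 0xd9]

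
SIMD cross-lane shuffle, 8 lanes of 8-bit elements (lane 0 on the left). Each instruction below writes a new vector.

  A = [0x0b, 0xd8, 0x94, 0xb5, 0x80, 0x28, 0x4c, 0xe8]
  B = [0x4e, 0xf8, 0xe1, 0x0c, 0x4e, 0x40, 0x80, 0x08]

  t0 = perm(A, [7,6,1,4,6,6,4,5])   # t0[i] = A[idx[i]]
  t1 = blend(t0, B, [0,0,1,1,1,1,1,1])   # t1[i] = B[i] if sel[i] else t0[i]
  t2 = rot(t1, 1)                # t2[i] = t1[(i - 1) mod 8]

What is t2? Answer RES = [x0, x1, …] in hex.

RES = [ 0x08  0xe8  0x4c  0xe1  0x0c  0x4e  0x40  0x80 ]

→ t0 |e8|4c|d8|80|4c|4c|80|28|
→ t1 |e8|4c|e1|0c|4e|40|80|08|
→ t2 |08|e8|4c|e1|0c|4e|40|80|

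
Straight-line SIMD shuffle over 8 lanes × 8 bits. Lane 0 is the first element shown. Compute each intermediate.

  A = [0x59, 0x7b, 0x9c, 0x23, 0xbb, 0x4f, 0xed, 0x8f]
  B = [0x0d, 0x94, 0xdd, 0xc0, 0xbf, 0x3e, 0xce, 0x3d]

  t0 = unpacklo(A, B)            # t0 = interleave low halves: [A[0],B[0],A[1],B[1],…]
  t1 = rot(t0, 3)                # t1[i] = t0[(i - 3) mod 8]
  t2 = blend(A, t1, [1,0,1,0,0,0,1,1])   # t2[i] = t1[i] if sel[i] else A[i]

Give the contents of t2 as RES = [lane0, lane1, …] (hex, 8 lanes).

  t0: 59 0d 7b 94 9c dd 23 c0
  t1: dd 23 c0 59 0d 7b 94 9c
  t2: dd 7b c0 23 bb 4f 94 9c

RES = [ 0xdd  0x7b  0xc0  0x23  0xbb  0x4f  0x94  0x9c ]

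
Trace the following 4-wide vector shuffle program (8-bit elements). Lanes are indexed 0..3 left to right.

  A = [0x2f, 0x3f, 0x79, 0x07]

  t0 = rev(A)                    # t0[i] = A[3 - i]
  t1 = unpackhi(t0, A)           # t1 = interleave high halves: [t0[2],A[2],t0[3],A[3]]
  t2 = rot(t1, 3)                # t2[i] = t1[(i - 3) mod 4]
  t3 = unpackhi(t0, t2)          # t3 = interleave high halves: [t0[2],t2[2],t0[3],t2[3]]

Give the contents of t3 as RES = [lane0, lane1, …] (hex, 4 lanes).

→ t0 |07|79|3f|2f|
→ t1 |3f|79|2f|07|
→ t2 |79|2f|07|3f|
→ t3 |3f|07|2f|3f|

RES = [0x3f, 0x07, 0x2f, 0x3f]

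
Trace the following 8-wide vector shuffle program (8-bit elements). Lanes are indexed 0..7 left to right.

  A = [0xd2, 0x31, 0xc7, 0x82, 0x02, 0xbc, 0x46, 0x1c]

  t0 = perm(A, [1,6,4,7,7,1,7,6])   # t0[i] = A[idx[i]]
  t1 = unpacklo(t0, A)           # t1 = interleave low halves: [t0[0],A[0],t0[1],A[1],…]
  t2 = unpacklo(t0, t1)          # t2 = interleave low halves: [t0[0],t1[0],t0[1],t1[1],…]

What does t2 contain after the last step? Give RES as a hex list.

RES = [ 0x31  0x31  0x46  0xd2  0x02  0x46  0x1c  0x31 ]

→ t0 |31|46|02|1c|1c|31|1c|46|
→ t1 |31|d2|46|31|02|c7|1c|82|
→ t2 |31|31|46|d2|02|46|1c|31|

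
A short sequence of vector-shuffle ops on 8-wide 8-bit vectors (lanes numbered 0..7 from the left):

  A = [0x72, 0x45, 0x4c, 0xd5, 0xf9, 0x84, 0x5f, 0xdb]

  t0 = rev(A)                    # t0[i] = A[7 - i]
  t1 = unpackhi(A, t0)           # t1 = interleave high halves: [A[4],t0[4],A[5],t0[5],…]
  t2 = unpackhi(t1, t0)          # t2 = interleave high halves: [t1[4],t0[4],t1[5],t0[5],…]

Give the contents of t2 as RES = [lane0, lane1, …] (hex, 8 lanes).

RES = [0x5f, 0xd5, 0x45, 0x4c, 0xdb, 0x45, 0x72, 0x72]

  t0: db 5f 84 f9 d5 4c 45 72
  t1: f9 d5 84 4c 5f 45 db 72
  t2: 5f d5 45 4c db 45 72 72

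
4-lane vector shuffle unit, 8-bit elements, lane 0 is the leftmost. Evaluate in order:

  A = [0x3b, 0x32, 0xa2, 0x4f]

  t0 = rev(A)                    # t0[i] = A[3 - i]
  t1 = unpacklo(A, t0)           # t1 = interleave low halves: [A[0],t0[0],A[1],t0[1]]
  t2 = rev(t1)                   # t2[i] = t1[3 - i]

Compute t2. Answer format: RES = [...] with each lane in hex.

  t0: 4f a2 32 3b
  t1: 3b 4f 32 a2
  t2: a2 32 4f 3b

RES = [0xa2, 0x32, 0x4f, 0x3b]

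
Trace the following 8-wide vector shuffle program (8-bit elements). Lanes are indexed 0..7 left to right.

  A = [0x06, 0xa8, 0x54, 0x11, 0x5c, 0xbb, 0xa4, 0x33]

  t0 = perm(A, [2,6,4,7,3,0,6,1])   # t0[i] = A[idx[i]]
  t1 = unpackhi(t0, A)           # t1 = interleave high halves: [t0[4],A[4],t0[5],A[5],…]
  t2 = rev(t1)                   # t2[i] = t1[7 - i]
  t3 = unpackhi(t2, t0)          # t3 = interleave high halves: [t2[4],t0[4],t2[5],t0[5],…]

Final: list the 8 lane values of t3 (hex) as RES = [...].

t0 = [0x54, 0xa4, 0x5c, 0x33, 0x11, 0x06, 0xa4, 0xa8]
t1 = [0x11, 0x5c, 0x06, 0xbb, 0xa4, 0xa4, 0xa8, 0x33]
t2 = [0x33, 0xa8, 0xa4, 0xa4, 0xbb, 0x06, 0x5c, 0x11]
t3 = [0xbb, 0x11, 0x06, 0x06, 0x5c, 0xa4, 0x11, 0xa8]

RES = [ 0xbb  0x11  0x06  0x06  0x5c  0xa4  0x11  0xa8 ]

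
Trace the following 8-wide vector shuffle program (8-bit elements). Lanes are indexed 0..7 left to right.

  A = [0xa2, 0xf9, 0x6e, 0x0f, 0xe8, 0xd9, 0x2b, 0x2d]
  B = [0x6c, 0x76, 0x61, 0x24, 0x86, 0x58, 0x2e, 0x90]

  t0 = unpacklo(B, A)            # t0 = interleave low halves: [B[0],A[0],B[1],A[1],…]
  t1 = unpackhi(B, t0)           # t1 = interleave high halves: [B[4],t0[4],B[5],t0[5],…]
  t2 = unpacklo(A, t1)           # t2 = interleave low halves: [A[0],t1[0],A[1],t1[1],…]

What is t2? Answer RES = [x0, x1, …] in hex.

  t0: 6c a2 76 f9 61 6e 24 0f
  t1: 86 61 58 6e 2e 24 90 0f
  t2: a2 86 f9 61 6e 58 0f 6e

RES = [ 0xa2  0x86  0xf9  0x61  0x6e  0x58  0x0f  0x6e ]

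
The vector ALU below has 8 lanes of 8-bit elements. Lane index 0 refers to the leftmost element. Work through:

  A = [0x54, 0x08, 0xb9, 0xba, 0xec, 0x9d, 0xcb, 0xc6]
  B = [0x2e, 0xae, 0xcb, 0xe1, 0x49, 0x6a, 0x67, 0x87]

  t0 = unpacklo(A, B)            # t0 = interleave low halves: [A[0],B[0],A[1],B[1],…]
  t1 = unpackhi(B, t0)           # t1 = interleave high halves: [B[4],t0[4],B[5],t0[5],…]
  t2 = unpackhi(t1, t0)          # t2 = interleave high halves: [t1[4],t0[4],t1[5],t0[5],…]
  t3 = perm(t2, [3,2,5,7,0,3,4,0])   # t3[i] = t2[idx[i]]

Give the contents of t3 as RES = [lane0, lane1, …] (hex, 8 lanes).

  t0: 54 2e 08 ae b9 cb ba e1
  t1: 49 b9 6a cb 67 ba 87 e1
  t2: 67 b9 ba cb 87 ba e1 e1
  t3: cb ba ba e1 67 cb 87 67

RES = [0xcb, 0xba, 0xba, 0xe1, 0x67, 0xcb, 0x87, 0x67]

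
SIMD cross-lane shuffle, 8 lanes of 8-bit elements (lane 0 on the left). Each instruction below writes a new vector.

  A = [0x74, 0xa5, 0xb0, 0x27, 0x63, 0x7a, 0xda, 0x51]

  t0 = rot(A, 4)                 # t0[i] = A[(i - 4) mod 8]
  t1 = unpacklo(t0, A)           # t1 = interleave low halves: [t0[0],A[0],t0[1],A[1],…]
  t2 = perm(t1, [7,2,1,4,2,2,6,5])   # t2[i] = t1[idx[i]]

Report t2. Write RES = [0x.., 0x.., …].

RES = [0x27, 0x7a, 0x74, 0xda, 0x7a, 0x7a, 0x51, 0xb0]

  t0: 63 7a da 51 74 a5 b0 27
  t1: 63 74 7a a5 da b0 51 27
  t2: 27 7a 74 da 7a 7a 51 b0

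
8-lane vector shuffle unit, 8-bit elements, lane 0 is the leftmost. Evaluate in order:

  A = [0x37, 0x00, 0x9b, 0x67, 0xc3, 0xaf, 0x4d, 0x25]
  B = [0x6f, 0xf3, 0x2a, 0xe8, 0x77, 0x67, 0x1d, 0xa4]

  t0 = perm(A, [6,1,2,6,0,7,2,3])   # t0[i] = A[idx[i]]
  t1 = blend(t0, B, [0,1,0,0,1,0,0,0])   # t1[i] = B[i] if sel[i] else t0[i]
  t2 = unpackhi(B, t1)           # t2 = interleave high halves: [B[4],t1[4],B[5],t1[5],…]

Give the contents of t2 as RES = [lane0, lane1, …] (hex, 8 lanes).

RES = [0x77, 0x77, 0x67, 0x25, 0x1d, 0x9b, 0xa4, 0x67]

  t0: 4d 00 9b 4d 37 25 9b 67
  t1: 4d f3 9b 4d 77 25 9b 67
  t2: 77 77 67 25 1d 9b a4 67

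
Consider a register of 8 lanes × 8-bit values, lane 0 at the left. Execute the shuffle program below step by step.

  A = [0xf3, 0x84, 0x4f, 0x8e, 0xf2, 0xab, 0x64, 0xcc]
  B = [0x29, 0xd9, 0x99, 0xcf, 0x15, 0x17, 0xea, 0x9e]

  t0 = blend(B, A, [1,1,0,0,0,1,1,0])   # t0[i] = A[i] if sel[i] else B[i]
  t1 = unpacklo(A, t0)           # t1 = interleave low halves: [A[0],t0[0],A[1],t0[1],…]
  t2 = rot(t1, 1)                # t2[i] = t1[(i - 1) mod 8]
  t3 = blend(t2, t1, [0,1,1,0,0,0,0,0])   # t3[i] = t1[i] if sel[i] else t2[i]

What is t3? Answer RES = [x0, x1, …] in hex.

RES = [ 0xcf  0xf3  0x84  0x84  0x84  0x4f  0x99  0x8e ]

t0 = [0xf3, 0x84, 0x99, 0xcf, 0x15, 0xab, 0x64, 0x9e]
t1 = [0xf3, 0xf3, 0x84, 0x84, 0x4f, 0x99, 0x8e, 0xcf]
t2 = [0xcf, 0xf3, 0xf3, 0x84, 0x84, 0x4f, 0x99, 0x8e]
t3 = [0xcf, 0xf3, 0x84, 0x84, 0x84, 0x4f, 0x99, 0x8e]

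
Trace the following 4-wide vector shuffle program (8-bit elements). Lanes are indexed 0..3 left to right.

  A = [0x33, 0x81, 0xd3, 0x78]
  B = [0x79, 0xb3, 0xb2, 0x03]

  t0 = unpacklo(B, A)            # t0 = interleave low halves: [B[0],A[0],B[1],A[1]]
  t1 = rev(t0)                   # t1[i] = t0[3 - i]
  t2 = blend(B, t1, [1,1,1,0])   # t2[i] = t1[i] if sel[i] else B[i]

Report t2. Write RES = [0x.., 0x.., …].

→ t0 |79|33|b3|81|
→ t1 |81|b3|33|79|
→ t2 |81|b3|33|03|

RES = [ 0x81  0xb3  0x33  0x03 ]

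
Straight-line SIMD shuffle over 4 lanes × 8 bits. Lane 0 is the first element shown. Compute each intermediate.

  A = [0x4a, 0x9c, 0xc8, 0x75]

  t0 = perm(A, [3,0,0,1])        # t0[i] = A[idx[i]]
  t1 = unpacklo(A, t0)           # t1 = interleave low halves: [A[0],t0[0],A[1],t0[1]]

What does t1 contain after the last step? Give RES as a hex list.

→ t0 |75|4a|4a|9c|
→ t1 |4a|75|9c|4a|

RES = [ 0x4a  0x75  0x9c  0x4a ]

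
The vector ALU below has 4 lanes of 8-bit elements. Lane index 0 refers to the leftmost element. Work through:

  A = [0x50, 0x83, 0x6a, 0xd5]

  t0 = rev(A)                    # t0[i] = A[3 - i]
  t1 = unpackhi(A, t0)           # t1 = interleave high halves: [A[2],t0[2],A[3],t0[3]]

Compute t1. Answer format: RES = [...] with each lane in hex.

t0 = [0xd5, 0x6a, 0x83, 0x50]
t1 = [0x6a, 0x83, 0xd5, 0x50]

RES = [ 0x6a  0x83  0xd5  0x50 ]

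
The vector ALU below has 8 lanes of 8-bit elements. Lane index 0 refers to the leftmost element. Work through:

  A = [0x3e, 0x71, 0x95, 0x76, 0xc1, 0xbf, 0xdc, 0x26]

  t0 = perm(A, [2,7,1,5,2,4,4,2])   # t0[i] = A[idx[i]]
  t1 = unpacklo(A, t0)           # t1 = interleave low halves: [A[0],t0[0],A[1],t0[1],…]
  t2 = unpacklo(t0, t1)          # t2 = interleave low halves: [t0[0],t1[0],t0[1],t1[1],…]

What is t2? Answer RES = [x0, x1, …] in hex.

→ t0 |95|26|71|bf|95|c1|c1|95|
→ t1 |3e|95|71|26|95|71|76|bf|
→ t2 |95|3e|26|95|71|71|bf|26|

RES = [0x95, 0x3e, 0x26, 0x95, 0x71, 0x71, 0xbf, 0x26]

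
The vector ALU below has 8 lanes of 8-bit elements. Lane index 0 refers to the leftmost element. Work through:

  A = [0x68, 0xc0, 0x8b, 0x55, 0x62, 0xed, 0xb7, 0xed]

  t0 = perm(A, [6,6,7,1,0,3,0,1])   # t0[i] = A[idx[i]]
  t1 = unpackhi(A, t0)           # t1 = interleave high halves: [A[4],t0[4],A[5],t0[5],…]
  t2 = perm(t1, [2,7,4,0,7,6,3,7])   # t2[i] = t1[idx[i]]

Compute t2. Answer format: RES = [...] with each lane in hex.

RES = [0xed, 0xc0, 0xb7, 0x62, 0xc0, 0xed, 0x55, 0xc0]

→ t0 |b7|b7|ed|c0|68|55|68|c0|
→ t1 |62|68|ed|55|b7|68|ed|c0|
→ t2 |ed|c0|b7|62|c0|ed|55|c0|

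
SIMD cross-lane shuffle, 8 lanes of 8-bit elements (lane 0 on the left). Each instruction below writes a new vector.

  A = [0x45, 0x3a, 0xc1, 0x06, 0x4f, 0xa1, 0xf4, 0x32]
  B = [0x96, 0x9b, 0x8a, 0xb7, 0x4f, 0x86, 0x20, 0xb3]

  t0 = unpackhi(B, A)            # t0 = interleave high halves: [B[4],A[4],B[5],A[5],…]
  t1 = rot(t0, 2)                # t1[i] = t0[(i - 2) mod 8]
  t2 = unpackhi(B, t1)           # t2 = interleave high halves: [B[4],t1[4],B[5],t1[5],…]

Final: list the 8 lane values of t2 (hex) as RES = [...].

RES = [0x4f, 0x86, 0x86, 0xa1, 0x20, 0x20, 0xb3, 0xf4]

→ t0 |4f|4f|86|a1|20|f4|b3|32|
→ t1 |b3|32|4f|4f|86|a1|20|f4|
→ t2 |4f|86|86|a1|20|20|b3|f4|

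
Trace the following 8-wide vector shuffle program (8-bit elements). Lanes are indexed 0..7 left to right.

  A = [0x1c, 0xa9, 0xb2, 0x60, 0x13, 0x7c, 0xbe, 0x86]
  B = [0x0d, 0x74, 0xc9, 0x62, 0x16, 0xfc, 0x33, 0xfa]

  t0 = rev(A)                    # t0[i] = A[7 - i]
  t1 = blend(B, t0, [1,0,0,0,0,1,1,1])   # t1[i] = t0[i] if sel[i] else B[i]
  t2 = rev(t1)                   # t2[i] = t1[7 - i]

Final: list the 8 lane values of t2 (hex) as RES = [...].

RES = [ 0x1c  0xa9  0xb2  0x16  0x62  0xc9  0x74  0x86 ]

  t0: 86 be 7c 13 60 b2 a9 1c
  t1: 86 74 c9 62 16 b2 a9 1c
  t2: 1c a9 b2 16 62 c9 74 86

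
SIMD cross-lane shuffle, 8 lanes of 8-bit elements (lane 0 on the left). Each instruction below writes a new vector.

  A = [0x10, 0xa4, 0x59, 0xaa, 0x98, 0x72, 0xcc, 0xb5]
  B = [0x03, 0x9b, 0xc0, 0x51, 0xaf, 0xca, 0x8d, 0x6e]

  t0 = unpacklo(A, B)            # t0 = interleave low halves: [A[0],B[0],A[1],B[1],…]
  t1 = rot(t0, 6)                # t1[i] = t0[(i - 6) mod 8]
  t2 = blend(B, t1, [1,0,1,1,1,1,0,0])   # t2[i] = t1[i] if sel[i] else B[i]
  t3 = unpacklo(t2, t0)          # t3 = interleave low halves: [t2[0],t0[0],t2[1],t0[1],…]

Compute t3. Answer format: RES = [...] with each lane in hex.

RES = [0xa4, 0x10, 0x9b, 0x03, 0x59, 0xa4, 0xc0, 0x9b]

→ t0 |10|03|a4|9b|59|c0|aa|51|
→ t1 |a4|9b|59|c0|aa|51|10|03|
→ t2 |a4|9b|59|c0|aa|51|8d|6e|
→ t3 |a4|10|9b|03|59|a4|c0|9b|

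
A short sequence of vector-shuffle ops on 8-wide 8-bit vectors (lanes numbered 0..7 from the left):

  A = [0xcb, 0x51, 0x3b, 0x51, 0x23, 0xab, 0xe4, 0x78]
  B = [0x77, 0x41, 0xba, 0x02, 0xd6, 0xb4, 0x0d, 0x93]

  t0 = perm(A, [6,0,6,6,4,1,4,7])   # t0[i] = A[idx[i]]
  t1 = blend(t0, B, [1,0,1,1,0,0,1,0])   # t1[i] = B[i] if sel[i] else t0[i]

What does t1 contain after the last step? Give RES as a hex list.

  t0: e4 cb e4 e4 23 51 23 78
  t1: 77 cb ba 02 23 51 0d 78

RES = [ 0x77  0xcb  0xba  0x02  0x23  0x51  0x0d  0x78 ]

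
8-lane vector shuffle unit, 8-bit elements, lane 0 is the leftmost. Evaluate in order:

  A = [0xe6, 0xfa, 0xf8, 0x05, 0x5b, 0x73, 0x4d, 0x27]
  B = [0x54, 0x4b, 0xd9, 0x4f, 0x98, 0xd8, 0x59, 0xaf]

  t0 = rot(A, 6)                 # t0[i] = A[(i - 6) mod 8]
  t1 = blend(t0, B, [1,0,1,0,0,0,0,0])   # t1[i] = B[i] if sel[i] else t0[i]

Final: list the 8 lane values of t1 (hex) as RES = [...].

RES = [0x54, 0x05, 0xd9, 0x73, 0x4d, 0x27, 0xe6, 0xfa]

→ t0 |f8|05|5b|73|4d|27|e6|fa|
→ t1 |54|05|d9|73|4d|27|e6|fa|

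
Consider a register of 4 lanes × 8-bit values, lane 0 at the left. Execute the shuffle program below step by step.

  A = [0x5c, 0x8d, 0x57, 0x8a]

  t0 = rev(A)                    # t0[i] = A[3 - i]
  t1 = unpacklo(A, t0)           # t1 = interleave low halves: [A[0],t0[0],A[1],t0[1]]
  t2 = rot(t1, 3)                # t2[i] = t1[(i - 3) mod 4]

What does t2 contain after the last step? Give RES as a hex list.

→ t0 |8a|57|8d|5c|
→ t1 |5c|8a|8d|57|
→ t2 |8a|8d|57|5c|

RES = [ 0x8a  0x8d  0x57  0x5c ]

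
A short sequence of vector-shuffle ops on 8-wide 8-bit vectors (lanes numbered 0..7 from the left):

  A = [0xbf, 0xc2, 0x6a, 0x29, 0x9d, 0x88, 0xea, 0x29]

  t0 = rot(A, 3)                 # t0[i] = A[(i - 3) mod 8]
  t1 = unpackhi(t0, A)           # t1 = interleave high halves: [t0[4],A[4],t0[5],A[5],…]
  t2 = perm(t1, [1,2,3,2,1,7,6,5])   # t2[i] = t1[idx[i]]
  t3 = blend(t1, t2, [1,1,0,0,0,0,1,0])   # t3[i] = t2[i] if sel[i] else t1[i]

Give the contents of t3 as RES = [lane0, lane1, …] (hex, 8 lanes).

RES = [ 0x9d  0x6a  0x6a  0x88  0x29  0xea  0x9d  0x29 ]

  t0: 88 ea 29 bf c2 6a 29 9d
  t1: c2 9d 6a 88 29 ea 9d 29
  t2: 9d 6a 88 6a 9d 29 9d ea
  t3: 9d 6a 6a 88 29 ea 9d 29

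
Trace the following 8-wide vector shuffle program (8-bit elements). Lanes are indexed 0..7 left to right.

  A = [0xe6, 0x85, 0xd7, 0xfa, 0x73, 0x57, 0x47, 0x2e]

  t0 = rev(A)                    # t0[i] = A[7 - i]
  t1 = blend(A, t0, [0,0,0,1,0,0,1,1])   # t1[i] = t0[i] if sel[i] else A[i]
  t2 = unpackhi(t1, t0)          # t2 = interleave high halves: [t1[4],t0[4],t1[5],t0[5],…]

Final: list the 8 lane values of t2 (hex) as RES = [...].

RES = [ 0x73  0xfa  0x57  0xd7  0x85  0x85  0xe6  0xe6 ]

t0 = [0x2e, 0x47, 0x57, 0x73, 0xfa, 0xd7, 0x85, 0xe6]
t1 = [0xe6, 0x85, 0xd7, 0x73, 0x73, 0x57, 0x85, 0xe6]
t2 = [0x73, 0xfa, 0x57, 0xd7, 0x85, 0x85, 0xe6, 0xe6]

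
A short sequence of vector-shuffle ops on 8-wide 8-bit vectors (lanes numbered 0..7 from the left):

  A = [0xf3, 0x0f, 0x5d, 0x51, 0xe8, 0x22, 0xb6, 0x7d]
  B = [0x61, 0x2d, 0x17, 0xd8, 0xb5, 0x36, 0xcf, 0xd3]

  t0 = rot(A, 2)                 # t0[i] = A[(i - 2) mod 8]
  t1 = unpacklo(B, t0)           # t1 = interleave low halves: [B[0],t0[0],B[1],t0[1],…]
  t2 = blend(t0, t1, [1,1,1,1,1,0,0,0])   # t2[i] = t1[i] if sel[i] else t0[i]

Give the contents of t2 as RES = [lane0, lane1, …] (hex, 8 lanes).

t0 = [0xb6, 0x7d, 0xf3, 0x0f, 0x5d, 0x51, 0xe8, 0x22]
t1 = [0x61, 0xb6, 0x2d, 0x7d, 0x17, 0xf3, 0xd8, 0x0f]
t2 = [0x61, 0xb6, 0x2d, 0x7d, 0x17, 0x51, 0xe8, 0x22]

RES = [0x61, 0xb6, 0x2d, 0x7d, 0x17, 0x51, 0xe8, 0x22]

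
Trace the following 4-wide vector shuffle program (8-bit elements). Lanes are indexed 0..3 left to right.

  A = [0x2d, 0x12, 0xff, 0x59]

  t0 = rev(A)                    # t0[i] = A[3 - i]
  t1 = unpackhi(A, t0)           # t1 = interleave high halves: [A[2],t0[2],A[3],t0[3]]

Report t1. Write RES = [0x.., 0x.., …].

RES = [0xff, 0x12, 0x59, 0x2d]

→ t0 |59|ff|12|2d|
→ t1 |ff|12|59|2d|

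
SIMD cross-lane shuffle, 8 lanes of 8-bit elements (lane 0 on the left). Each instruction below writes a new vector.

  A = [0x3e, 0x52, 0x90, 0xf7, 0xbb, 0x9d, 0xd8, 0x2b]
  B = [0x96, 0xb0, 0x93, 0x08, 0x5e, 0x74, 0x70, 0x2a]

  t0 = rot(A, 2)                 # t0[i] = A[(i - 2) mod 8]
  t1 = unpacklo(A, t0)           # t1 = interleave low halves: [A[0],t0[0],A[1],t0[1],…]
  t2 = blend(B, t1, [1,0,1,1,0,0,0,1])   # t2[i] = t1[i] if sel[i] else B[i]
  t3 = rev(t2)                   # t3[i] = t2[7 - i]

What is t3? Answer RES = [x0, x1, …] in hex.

RES = [ 0x52  0x70  0x74  0x5e  0x2b  0x52  0xb0  0x3e ]

→ t0 |d8|2b|3e|52|90|f7|bb|9d|
→ t1 |3e|d8|52|2b|90|3e|f7|52|
→ t2 |3e|b0|52|2b|5e|74|70|52|
→ t3 |52|70|74|5e|2b|52|b0|3e|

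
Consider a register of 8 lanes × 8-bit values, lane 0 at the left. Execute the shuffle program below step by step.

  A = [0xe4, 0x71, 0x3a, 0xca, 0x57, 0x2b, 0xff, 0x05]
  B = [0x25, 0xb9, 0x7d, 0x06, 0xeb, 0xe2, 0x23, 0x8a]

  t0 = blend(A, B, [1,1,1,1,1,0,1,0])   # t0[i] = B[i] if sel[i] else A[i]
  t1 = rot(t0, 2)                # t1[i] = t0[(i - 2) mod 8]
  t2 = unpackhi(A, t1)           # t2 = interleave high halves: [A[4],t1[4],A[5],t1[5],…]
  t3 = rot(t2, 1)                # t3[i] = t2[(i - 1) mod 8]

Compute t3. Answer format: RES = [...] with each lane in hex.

→ t0 |25|b9|7d|06|eb|2b|23|05|
→ t1 |23|05|25|b9|7d|06|eb|2b|
→ t2 |57|7d|2b|06|ff|eb|05|2b|
→ t3 |2b|57|7d|2b|06|ff|eb|05|

RES = [ 0x2b  0x57  0x7d  0x2b  0x06  0xff  0xeb  0x05 ]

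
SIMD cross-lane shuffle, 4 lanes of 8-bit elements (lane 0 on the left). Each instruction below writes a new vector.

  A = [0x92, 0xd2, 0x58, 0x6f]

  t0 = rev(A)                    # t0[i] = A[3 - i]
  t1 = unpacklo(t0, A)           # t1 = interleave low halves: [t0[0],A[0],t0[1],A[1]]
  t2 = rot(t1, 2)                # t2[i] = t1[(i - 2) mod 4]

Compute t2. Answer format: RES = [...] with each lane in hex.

RES = [0x58, 0xd2, 0x6f, 0x92]

t0 = [0x6f, 0x58, 0xd2, 0x92]
t1 = [0x6f, 0x92, 0x58, 0xd2]
t2 = [0x58, 0xd2, 0x6f, 0x92]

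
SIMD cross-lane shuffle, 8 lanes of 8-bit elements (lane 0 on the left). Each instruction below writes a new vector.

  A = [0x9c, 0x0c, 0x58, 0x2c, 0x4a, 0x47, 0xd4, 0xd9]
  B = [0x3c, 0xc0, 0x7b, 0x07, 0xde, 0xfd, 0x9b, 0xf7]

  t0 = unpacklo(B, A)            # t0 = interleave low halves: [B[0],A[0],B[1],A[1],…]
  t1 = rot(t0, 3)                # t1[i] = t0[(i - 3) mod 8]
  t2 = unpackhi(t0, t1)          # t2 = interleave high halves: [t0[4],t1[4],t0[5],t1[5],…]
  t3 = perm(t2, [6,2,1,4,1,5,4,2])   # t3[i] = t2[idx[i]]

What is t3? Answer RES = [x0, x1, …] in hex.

RES = [0x2c, 0x58, 0x9c, 0x07, 0x9c, 0x0c, 0x07, 0x58]

  t0: 3c 9c c0 0c 7b 58 07 2c
  t1: 58 07 2c 3c 9c c0 0c 7b
  t2: 7b 9c 58 c0 07 0c 2c 7b
  t3: 2c 58 9c 07 9c 0c 07 58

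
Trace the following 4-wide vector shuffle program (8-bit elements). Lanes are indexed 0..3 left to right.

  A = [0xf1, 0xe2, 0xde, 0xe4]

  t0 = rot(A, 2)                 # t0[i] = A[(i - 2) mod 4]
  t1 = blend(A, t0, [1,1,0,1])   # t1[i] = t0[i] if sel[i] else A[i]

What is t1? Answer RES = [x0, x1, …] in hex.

→ t0 |de|e4|f1|e2|
→ t1 |de|e4|de|e2|

RES = [ 0xde  0xe4  0xde  0xe2 ]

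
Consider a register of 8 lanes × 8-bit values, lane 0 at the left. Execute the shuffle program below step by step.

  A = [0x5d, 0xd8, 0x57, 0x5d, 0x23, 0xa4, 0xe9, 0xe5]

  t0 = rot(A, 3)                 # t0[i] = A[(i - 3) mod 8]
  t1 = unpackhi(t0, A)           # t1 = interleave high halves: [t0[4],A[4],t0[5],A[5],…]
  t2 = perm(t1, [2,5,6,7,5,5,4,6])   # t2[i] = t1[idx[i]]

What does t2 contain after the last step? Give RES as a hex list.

t0 = [0xa4, 0xe9, 0xe5, 0x5d, 0xd8, 0x57, 0x5d, 0x23]
t1 = [0xd8, 0x23, 0x57, 0xa4, 0x5d, 0xe9, 0x23, 0xe5]
t2 = [0x57, 0xe9, 0x23, 0xe5, 0xe9, 0xe9, 0x5d, 0x23]

RES = [0x57, 0xe9, 0x23, 0xe5, 0xe9, 0xe9, 0x5d, 0x23]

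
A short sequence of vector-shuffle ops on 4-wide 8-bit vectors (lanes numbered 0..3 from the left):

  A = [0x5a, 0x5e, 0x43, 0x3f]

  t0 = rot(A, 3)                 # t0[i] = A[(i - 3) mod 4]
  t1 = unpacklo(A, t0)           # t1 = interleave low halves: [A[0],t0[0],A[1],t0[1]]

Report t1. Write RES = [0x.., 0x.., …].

→ t0 |5e|43|3f|5a|
→ t1 |5a|5e|5e|43|

RES = [0x5a, 0x5e, 0x5e, 0x43]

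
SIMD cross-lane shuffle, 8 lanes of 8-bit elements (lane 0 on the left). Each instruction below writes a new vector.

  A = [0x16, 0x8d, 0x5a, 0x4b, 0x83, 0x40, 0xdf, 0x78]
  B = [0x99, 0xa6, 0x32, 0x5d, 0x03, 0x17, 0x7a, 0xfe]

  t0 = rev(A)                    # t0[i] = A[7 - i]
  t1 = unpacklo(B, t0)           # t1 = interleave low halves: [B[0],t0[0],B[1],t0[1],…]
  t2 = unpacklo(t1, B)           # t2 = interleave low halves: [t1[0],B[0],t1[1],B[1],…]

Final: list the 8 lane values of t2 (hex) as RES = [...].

  t0: 78 df 40 83 4b 5a 8d 16
  t1: 99 78 a6 df 32 40 5d 83
  t2: 99 99 78 a6 a6 32 df 5d

RES = [ 0x99  0x99  0x78  0xa6  0xa6  0x32  0xdf  0x5d ]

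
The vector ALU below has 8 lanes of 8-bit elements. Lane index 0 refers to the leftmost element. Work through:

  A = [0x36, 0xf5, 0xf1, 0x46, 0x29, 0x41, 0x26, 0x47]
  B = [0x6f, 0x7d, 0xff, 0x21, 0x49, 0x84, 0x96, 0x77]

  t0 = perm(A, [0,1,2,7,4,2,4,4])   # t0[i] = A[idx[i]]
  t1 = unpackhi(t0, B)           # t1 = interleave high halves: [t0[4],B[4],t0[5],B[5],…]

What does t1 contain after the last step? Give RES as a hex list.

RES = [ 0x29  0x49  0xf1  0x84  0x29  0x96  0x29  0x77 ]

t0 = [0x36, 0xf5, 0xf1, 0x47, 0x29, 0xf1, 0x29, 0x29]
t1 = [0x29, 0x49, 0xf1, 0x84, 0x29, 0x96, 0x29, 0x77]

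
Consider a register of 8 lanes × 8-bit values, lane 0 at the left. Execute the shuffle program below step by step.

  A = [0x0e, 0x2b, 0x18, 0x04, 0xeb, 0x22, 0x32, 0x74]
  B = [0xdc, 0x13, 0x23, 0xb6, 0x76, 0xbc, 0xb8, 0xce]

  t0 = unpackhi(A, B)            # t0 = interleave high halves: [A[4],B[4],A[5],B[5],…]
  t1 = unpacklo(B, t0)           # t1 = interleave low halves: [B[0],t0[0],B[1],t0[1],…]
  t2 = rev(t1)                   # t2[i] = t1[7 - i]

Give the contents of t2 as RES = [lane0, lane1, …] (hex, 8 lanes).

RES = [ 0xbc  0xb6  0x22  0x23  0x76  0x13  0xeb  0xdc ]

→ t0 |eb|76|22|bc|32|b8|74|ce|
→ t1 |dc|eb|13|76|23|22|b6|bc|
→ t2 |bc|b6|22|23|76|13|eb|dc|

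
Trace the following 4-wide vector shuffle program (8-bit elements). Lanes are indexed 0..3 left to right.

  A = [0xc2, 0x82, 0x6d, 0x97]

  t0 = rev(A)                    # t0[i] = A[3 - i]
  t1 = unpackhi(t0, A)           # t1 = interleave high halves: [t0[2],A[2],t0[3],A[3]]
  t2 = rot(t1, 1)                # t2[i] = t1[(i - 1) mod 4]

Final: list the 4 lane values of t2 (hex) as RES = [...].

RES = [ 0x97  0x82  0x6d  0xc2 ]

→ t0 |97|6d|82|c2|
→ t1 |82|6d|c2|97|
→ t2 |97|82|6d|c2|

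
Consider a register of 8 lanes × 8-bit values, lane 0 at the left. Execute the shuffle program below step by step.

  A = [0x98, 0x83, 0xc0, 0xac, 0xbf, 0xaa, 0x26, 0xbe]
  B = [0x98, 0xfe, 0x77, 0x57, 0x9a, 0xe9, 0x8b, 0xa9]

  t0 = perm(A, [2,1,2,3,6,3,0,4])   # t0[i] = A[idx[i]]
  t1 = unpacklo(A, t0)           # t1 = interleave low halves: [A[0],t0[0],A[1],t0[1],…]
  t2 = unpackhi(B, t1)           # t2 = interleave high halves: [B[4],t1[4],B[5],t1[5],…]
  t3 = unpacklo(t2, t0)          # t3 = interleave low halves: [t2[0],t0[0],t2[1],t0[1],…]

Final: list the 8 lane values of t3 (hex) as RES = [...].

RES = [0x9a, 0xc0, 0xc0, 0x83, 0xe9, 0xc0, 0xc0, 0xac]

  t0: c0 83 c0 ac 26 ac 98 bf
  t1: 98 c0 83 83 c0 c0 ac ac
  t2: 9a c0 e9 c0 8b ac a9 ac
  t3: 9a c0 c0 83 e9 c0 c0 ac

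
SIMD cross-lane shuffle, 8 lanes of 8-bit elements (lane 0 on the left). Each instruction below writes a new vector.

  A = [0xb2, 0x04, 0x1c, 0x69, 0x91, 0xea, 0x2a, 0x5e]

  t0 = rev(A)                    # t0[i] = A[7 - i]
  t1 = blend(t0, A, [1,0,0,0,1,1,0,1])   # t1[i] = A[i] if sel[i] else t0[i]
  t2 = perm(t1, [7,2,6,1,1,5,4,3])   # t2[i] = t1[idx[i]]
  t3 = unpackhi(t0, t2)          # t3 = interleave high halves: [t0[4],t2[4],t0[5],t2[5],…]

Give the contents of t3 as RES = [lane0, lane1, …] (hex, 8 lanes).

RES = [ 0x69  0x2a  0x1c  0xea  0x04  0x91  0xb2  0x91 ]

t0 = [0x5e, 0x2a, 0xea, 0x91, 0x69, 0x1c, 0x04, 0xb2]
t1 = [0xb2, 0x2a, 0xea, 0x91, 0x91, 0xea, 0x04, 0x5e]
t2 = [0x5e, 0xea, 0x04, 0x2a, 0x2a, 0xea, 0x91, 0x91]
t3 = [0x69, 0x2a, 0x1c, 0xea, 0x04, 0x91, 0xb2, 0x91]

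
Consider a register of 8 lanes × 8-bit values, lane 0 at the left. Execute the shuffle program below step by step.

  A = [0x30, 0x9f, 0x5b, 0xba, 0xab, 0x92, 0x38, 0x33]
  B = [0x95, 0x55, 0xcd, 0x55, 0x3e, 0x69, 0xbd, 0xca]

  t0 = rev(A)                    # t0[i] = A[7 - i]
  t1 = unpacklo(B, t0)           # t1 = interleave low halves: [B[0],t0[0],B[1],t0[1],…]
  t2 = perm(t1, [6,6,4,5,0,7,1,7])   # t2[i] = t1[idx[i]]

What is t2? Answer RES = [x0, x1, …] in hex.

→ t0 |33|38|92|ab|ba|5b|9f|30|
→ t1 |95|33|55|38|cd|92|55|ab|
→ t2 |55|55|cd|92|95|ab|33|ab|

RES = [ 0x55  0x55  0xcd  0x92  0x95  0xab  0x33  0xab ]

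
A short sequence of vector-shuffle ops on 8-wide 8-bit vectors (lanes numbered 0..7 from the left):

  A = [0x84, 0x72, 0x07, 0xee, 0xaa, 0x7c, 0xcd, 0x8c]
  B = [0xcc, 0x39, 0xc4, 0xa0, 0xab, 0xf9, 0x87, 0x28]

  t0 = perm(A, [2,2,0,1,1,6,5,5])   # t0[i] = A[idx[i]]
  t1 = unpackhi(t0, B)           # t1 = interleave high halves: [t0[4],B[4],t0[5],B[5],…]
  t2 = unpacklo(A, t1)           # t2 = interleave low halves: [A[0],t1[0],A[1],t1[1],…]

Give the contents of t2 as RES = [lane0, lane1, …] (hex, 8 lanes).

RES = [0x84, 0x72, 0x72, 0xab, 0x07, 0xcd, 0xee, 0xf9]

→ t0 |07|07|84|72|72|cd|7c|7c|
→ t1 |72|ab|cd|f9|7c|87|7c|28|
→ t2 |84|72|72|ab|07|cd|ee|f9|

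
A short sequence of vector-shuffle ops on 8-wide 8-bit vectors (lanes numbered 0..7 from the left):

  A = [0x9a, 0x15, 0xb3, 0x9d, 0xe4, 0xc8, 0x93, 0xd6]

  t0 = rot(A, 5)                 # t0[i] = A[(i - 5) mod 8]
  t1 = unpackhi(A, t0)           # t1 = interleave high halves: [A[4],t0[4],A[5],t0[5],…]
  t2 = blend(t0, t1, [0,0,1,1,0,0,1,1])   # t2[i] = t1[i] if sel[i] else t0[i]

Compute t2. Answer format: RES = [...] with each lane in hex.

RES = [ 0x9d  0xe4  0xc8  0x9a  0xd6  0x9a  0xd6  0xb3 ]

→ t0 |9d|e4|c8|93|d6|9a|15|b3|
→ t1 |e4|d6|c8|9a|93|15|d6|b3|
→ t2 |9d|e4|c8|9a|d6|9a|d6|b3|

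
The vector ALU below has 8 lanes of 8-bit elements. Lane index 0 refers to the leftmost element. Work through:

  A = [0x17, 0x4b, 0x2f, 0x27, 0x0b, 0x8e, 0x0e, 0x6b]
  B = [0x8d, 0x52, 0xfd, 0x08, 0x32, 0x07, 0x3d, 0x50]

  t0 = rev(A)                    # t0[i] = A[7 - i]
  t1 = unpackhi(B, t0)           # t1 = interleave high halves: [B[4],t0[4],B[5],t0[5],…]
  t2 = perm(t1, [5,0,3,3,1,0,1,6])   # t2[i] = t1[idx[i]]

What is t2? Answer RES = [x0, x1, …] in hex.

t0 = [0x6b, 0x0e, 0x8e, 0x0b, 0x27, 0x2f, 0x4b, 0x17]
t1 = [0x32, 0x27, 0x07, 0x2f, 0x3d, 0x4b, 0x50, 0x17]
t2 = [0x4b, 0x32, 0x2f, 0x2f, 0x27, 0x32, 0x27, 0x50]

RES = [0x4b, 0x32, 0x2f, 0x2f, 0x27, 0x32, 0x27, 0x50]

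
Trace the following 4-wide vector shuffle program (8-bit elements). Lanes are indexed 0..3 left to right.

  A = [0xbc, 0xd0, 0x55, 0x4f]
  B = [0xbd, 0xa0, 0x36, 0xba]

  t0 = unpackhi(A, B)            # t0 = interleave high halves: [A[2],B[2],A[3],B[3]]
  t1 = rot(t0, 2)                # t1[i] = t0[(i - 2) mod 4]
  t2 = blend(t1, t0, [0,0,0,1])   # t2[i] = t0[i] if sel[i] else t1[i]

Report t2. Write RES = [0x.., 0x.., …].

RES = [0x4f, 0xba, 0x55, 0xba]

t0 = [0x55, 0x36, 0x4f, 0xba]
t1 = [0x4f, 0xba, 0x55, 0x36]
t2 = [0x4f, 0xba, 0x55, 0xba]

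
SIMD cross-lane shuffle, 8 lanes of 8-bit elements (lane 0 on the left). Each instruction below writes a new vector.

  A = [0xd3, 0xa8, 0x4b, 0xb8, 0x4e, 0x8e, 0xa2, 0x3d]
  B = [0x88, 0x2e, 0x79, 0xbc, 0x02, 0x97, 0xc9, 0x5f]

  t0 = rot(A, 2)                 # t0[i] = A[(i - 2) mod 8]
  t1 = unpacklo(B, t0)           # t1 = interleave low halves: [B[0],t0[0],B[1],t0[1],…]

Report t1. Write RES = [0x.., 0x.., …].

  t0: a2 3d d3 a8 4b b8 4e 8e
  t1: 88 a2 2e 3d 79 d3 bc a8

RES = [0x88, 0xa2, 0x2e, 0x3d, 0x79, 0xd3, 0xbc, 0xa8]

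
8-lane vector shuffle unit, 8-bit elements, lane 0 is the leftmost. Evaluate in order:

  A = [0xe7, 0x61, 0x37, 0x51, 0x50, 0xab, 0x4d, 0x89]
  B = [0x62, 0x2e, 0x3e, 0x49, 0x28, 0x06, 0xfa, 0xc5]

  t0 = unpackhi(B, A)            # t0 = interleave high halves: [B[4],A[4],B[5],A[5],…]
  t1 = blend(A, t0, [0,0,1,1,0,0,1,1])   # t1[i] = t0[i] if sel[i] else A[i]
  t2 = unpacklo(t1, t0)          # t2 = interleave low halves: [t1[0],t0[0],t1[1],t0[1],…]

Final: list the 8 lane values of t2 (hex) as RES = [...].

RES = [0xe7, 0x28, 0x61, 0x50, 0x06, 0x06, 0xab, 0xab]

  t0: 28 50 06 ab fa 4d c5 89
  t1: e7 61 06 ab 50 ab c5 89
  t2: e7 28 61 50 06 06 ab ab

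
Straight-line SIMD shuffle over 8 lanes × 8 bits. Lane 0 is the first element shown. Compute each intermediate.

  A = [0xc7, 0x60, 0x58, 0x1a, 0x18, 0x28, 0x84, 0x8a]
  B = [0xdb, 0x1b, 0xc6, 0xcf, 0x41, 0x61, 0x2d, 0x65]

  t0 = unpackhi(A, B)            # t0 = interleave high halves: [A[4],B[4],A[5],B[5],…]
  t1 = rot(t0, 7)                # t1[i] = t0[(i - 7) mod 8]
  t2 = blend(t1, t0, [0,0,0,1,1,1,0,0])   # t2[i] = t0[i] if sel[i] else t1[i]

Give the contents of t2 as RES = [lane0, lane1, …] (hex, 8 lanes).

→ t0 |18|41|28|61|84|2d|8a|65|
→ t1 |41|28|61|84|2d|8a|65|18|
→ t2 |41|28|61|61|84|2d|65|18|

RES = [ 0x41  0x28  0x61  0x61  0x84  0x2d  0x65  0x18 ]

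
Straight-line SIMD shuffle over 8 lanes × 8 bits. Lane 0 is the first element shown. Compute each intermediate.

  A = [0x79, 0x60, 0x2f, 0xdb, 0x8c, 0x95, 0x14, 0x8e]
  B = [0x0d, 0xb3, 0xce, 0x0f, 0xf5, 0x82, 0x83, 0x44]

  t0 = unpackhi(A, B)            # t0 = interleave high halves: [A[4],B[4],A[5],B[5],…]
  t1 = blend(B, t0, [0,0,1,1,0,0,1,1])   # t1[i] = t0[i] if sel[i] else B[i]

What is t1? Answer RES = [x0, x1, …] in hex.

→ t0 |8c|f5|95|82|14|83|8e|44|
→ t1 |0d|b3|95|82|f5|82|8e|44|

RES = [0x0d, 0xb3, 0x95, 0x82, 0xf5, 0x82, 0x8e, 0x44]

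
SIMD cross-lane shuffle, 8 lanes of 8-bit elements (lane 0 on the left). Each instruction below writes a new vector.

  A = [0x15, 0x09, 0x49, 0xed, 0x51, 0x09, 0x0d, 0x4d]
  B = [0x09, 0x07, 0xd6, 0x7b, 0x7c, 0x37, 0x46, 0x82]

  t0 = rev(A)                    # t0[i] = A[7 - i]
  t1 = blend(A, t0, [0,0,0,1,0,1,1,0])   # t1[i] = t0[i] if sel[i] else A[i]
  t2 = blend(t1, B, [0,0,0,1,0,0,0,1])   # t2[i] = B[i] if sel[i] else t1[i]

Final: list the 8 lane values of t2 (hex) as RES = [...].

→ t0 |4d|0d|09|51|ed|49|09|15|
→ t1 |15|09|49|51|51|49|09|4d|
→ t2 |15|09|49|7b|51|49|09|82|

RES = [ 0x15  0x09  0x49  0x7b  0x51  0x49  0x09  0x82 ]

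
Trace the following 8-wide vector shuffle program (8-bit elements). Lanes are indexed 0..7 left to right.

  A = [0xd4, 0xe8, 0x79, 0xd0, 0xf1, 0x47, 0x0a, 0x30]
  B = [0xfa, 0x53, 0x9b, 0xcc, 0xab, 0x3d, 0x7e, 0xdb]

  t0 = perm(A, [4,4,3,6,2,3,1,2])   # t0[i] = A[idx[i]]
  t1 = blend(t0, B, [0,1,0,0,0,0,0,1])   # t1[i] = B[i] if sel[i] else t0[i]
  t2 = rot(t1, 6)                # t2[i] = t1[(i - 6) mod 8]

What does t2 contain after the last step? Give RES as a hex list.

RES = [ 0xd0  0x0a  0x79  0xd0  0xe8  0xdb  0xf1  0x53 ]

→ t0 |f1|f1|d0|0a|79|d0|e8|79|
→ t1 |f1|53|d0|0a|79|d0|e8|db|
→ t2 |d0|0a|79|d0|e8|db|f1|53|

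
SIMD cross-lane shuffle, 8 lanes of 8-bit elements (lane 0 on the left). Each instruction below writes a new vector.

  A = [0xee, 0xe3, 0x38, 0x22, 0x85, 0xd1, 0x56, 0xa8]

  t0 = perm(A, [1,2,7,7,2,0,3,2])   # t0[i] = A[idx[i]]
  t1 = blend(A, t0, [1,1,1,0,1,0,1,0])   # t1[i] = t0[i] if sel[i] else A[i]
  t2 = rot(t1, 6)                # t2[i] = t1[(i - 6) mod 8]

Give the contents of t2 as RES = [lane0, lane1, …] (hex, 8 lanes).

t0 = [0xe3, 0x38, 0xa8, 0xa8, 0x38, 0xee, 0x22, 0x38]
t1 = [0xe3, 0x38, 0xa8, 0x22, 0x38, 0xd1, 0x22, 0xa8]
t2 = [0xa8, 0x22, 0x38, 0xd1, 0x22, 0xa8, 0xe3, 0x38]

RES = [ 0xa8  0x22  0x38  0xd1  0x22  0xa8  0xe3  0x38 ]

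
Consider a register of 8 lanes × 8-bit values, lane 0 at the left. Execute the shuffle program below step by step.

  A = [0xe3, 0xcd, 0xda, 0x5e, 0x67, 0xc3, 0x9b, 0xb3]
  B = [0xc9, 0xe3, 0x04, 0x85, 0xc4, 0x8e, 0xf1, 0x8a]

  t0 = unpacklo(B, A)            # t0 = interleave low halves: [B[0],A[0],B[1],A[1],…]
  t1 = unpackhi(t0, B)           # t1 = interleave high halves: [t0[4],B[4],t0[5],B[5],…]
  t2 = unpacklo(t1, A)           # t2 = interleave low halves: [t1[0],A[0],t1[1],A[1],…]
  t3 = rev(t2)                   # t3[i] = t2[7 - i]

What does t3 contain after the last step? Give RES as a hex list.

→ t0 |c9|e3|e3|cd|04|da|85|5e|
→ t1 |04|c4|da|8e|85|f1|5e|8a|
→ t2 |04|e3|c4|cd|da|da|8e|5e|
→ t3 |5e|8e|da|da|cd|c4|e3|04|

RES = [ 0x5e  0x8e  0xda  0xda  0xcd  0xc4  0xe3  0x04 ]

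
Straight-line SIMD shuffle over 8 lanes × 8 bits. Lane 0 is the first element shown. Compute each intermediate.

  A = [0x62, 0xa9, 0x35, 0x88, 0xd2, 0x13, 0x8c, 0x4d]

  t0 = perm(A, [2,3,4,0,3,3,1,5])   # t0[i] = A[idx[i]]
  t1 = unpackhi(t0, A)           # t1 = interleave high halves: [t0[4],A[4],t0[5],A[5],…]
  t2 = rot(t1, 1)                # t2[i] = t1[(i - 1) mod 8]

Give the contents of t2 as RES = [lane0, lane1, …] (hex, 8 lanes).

→ t0 |35|88|d2|62|88|88|a9|13|
→ t1 |88|d2|88|13|a9|8c|13|4d|
→ t2 |4d|88|d2|88|13|a9|8c|13|

RES = [0x4d, 0x88, 0xd2, 0x88, 0x13, 0xa9, 0x8c, 0x13]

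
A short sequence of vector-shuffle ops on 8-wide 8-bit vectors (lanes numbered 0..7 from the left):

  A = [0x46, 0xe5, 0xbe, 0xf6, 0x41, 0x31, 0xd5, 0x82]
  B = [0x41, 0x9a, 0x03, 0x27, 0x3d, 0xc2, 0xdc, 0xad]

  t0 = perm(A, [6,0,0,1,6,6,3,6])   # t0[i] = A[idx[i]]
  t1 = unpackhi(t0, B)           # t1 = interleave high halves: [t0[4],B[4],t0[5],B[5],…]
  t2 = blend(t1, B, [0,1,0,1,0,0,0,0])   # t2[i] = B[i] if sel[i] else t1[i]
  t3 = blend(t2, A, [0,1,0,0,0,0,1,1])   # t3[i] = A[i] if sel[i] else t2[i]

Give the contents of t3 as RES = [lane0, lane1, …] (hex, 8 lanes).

→ t0 |d5|46|46|e5|d5|d5|f6|d5|
→ t1 |d5|3d|d5|c2|f6|dc|d5|ad|
→ t2 |d5|9a|d5|27|f6|dc|d5|ad|
→ t3 |d5|e5|d5|27|f6|dc|d5|82|

RES = [ 0xd5  0xe5  0xd5  0x27  0xf6  0xdc  0xd5  0x82 ]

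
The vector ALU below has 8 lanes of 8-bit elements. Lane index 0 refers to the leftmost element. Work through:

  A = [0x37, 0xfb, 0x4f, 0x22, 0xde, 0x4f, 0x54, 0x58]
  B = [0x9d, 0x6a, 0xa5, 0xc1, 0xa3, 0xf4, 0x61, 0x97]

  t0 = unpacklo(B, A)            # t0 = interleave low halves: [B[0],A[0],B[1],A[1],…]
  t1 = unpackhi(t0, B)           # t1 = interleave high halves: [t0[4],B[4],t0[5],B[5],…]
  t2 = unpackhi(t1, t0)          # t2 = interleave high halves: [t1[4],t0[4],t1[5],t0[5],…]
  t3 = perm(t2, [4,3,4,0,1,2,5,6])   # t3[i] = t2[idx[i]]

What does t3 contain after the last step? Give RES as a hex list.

→ t0 |9d|37|6a|fb|a5|4f|c1|22|
→ t1 |a5|a3|4f|f4|c1|61|22|97|
→ t2 |c1|a5|61|4f|22|c1|97|22|
→ t3 |22|4f|22|c1|a5|61|c1|97|

RES = [ 0x22  0x4f  0x22  0xc1  0xa5  0x61  0xc1  0x97 ]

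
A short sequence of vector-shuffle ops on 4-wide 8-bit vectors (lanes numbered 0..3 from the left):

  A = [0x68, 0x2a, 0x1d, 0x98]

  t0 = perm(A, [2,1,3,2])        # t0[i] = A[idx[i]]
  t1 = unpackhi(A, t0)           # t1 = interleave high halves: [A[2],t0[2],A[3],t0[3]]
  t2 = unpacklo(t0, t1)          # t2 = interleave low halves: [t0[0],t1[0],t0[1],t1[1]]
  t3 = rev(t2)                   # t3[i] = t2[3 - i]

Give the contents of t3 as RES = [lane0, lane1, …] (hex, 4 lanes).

t0 = [0x1d, 0x2a, 0x98, 0x1d]
t1 = [0x1d, 0x98, 0x98, 0x1d]
t2 = [0x1d, 0x1d, 0x2a, 0x98]
t3 = [0x98, 0x2a, 0x1d, 0x1d]

RES = [0x98, 0x2a, 0x1d, 0x1d]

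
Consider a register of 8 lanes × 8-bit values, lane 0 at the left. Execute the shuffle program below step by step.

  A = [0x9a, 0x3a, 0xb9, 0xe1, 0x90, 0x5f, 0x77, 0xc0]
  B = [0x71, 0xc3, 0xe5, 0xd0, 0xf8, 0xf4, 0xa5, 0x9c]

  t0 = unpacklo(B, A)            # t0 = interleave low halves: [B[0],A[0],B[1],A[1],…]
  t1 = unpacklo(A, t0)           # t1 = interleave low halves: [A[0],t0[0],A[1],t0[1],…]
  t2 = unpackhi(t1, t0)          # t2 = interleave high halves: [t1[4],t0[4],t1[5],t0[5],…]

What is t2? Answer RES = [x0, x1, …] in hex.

RES = [ 0xb9  0xe5  0xc3  0xb9  0xe1  0xd0  0x3a  0xe1 ]

→ t0 |71|9a|c3|3a|e5|b9|d0|e1|
→ t1 |9a|71|3a|9a|b9|c3|e1|3a|
→ t2 |b9|e5|c3|b9|e1|d0|3a|e1|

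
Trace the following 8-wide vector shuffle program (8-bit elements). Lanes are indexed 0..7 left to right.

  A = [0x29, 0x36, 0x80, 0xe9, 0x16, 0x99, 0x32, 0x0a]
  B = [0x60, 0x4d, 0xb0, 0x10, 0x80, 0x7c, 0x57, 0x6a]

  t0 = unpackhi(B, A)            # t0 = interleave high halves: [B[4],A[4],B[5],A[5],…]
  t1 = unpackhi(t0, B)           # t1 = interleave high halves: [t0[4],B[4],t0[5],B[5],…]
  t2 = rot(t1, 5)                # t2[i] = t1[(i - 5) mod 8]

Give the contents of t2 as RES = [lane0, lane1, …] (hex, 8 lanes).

  t0: 80 16 7c 99 57 32 6a 0a
  t1: 57 80 32 7c 6a 57 0a 6a
  t2: 7c 6a 57 0a 6a 57 80 32

RES = [0x7c, 0x6a, 0x57, 0x0a, 0x6a, 0x57, 0x80, 0x32]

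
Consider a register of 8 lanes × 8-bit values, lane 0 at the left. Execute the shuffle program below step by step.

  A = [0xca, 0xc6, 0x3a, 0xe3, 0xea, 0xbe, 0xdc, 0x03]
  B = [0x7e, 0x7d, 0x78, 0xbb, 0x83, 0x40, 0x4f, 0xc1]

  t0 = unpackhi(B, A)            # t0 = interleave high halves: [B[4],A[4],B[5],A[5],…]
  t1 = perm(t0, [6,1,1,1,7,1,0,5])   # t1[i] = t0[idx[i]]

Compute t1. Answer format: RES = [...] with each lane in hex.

RES = [0xc1, 0xea, 0xea, 0xea, 0x03, 0xea, 0x83, 0xdc]

  t0: 83 ea 40 be 4f dc c1 03
  t1: c1 ea ea ea 03 ea 83 dc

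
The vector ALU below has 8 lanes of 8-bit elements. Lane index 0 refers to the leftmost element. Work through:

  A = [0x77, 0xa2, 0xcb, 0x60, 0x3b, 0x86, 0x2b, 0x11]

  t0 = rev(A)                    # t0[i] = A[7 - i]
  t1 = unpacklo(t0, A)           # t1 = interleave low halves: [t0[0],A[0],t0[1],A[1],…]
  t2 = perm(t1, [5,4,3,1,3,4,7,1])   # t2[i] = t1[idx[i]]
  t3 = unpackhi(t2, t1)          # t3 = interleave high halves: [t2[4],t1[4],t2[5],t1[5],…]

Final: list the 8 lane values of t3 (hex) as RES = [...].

RES = [ 0xa2  0x86  0x86  0xcb  0x60  0x3b  0x77  0x60 ]

→ t0 |11|2b|86|3b|60|cb|a2|77|
→ t1 |11|77|2b|a2|86|cb|3b|60|
→ t2 |cb|86|a2|77|a2|86|60|77|
→ t3 |a2|86|86|cb|60|3b|77|60|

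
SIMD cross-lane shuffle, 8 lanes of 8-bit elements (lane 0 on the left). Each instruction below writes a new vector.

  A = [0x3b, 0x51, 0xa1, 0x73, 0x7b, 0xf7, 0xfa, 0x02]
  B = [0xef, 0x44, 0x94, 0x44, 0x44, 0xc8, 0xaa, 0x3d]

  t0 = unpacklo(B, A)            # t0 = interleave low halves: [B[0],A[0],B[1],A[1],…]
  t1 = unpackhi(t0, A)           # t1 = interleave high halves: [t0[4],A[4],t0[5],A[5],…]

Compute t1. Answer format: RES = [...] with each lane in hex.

  t0: ef 3b 44 51 94 a1 44 73
  t1: 94 7b a1 f7 44 fa 73 02

RES = [ 0x94  0x7b  0xa1  0xf7  0x44  0xfa  0x73  0x02 ]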